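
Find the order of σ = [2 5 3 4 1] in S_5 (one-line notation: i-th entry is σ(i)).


Cycle decomposition: (1 2 5)
Cycle lengths: 3
Order = lcm(3) = 3

ord(σ) = 3


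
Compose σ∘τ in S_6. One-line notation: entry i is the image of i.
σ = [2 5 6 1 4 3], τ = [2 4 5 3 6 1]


σ∘τ: apply τ first, then σ
1 →τ 2 →σ 5
2 →τ 4 →σ 1
3 →τ 5 →σ 4
4 →τ 3 →σ 6
5 →τ 6 →σ 3
6 →τ 1 →σ 2

σ∘τ = [5 1 4 6 3 2]


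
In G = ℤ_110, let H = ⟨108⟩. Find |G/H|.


|⟨108⟩| = n / gcd(108, 110) = 110 / 2 = 55
H is normal (ℤ_110 is abelian).
|G/H| = |G| / |H| = 110 / 55 = 2

|G/H| = 2


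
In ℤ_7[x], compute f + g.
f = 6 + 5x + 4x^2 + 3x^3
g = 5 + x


Add coefficients mod 7:
x^0: 6 + 5 = 4 (mod 7)
x^1: 5 + 1 = 6 (mod 7)
x^2: 4 + 0 = 4 (mod 7)
x^3: 3 + 0 = 3 (mod 7)
Result: 4 + 6x + 4x^2 + 3x^3

f + g = 4 + 6x + 4x^2 + 3x^3


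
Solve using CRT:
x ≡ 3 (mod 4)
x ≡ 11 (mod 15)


m₁ = 4, m₂ = 15, gcd = 1, so CRT applies. M = m₁·m₂ = 60
Let M₁ = M/m₁ = 15, M₂ = M/m₂ = 4
Find y₁ ≡ M₁⁻¹ (mod m₁): 15⁻¹ ≡ 3 (mod 4)
Find y₂ ≡ M₂⁻¹ (mod m₂): 4⁻¹ ≡ 4 (mod 15)
x = a₁·M₁·y₁ + a₂·M₂·y₂ = 3·15·3 + 11·4·4 = 311
Reduce mod 60: x ≡ 11
Check: 11 mod 4 = 3 ✓, 11 mod 15 = 11 ✓

x ≡ 11 (mod 60)


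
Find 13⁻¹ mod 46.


Use the extended Euclidean algorithm to write 1 = 13·s + 46·t; then s mod 46 is the inverse.
Euclidean algorithm:
  13 = 0·46 + 13
  46 = 3·13 + 7
  13 = 1·7 + 6
  7 = 1·6 + 1
  6 = 6·1 + 0
gcd(13,46) = 1
Back-substitution gives: 13·(-7) + 46·(2) = 1
So 13⁻¹ ≡ -7 ≡ 39 (mod 46)
Check: 13 × 39 = 507 ≡ 1 (mod 46) ✓

13⁻¹ ≡ 39 (mod 46)


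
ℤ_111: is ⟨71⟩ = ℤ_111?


g generates ℤ_n iff gcd(g, n) = 1
gcd(71, 111) = 1
Since gcd = 1, 71 is a generator.

Yes, 71 generates ℤ_111


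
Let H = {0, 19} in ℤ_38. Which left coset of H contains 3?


3 + H = {3 + h (mod 38) : h ∈ H}
3+0=3, 3+19=22

3 + H = {3, 22}


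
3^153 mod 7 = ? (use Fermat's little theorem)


Fermat's little theorem: if p is prime and gcd(a,p)=1, then a^(p-1) ≡ 1 (mod p)
p = 7 is prime, gcd(3,7) = 1
Reduce exponent: 153 mod 6 = 3
So 3^153 ≡ 3^3 (mod 7)
3^3 mod 7 = 6

3^153 ≡ 6 (mod 7)


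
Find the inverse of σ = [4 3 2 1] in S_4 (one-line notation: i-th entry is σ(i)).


To find σ⁻¹, swap domain and range:
σ(1) = 4 → σ⁻¹(4) = 1
σ(2) = 3 → σ⁻¹(3) = 2
σ(3) = 2 → σ⁻¹(2) = 3
σ(4) = 1 → σ⁻¹(1) = 4

σ⁻¹ = [4 3 2 1]


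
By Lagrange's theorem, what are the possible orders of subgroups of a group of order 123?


Lagrange's theorem: |H| divides |G|
|G| = 123
Divisors of 123: 1, 3, 41, 123

Possible subgroup orders: {1, 3, 41, 123}


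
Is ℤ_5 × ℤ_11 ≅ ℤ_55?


Comparing ℤ_5 × ℤ_11 and ℤ_55:
gcd(5,11) = 1, so ℤ_5 × ℤ_11 ≅ ℤ_55 (CRT)

Yes, ℤ_5 × ℤ_11 ≅ ℤ_55


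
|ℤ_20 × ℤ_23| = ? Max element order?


|ℤ_20 × ℤ_23| = 20 × 23 = 460
Max element order = lcm(20,23) = 460
Cyclic? Yes (gcd=1)

|ℤ_20×ℤ_23| = 460, max element order = 460


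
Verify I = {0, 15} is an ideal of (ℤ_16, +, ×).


Check ideal conditions for I = {0, 15} in ℤ_16:
(1) I is an additive subgroup? No
(2) For r ∈ ℤ_16 and a ∈ I: r·a ∈ I? No  [counterexample: r=2, a=15, r·a mod 16 = 14 ∉ I]

No, I is not an ideal of ℤ_16


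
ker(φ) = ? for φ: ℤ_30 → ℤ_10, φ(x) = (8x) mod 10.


Kernel = preimage of identity
ker(φ) = {x ∈ ℤ_30 : 8x ≡ 0 (mod 10)}. Since 10 | 30, φ is well-defined. The kernel is the cyclic subgroup ⟨5⟩ of ℤ_30 (order 6), i.e. {0, 5, 10, 15, 20, 25}

ker(φ) = {0, 5, 10, 15, 20, 25}


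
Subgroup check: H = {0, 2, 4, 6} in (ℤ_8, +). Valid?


Subgroup test for H = {0, 2, 4, 6} in (ℤ_8, +):
(1) 0 ∈ H? Yes
(2) Closure: for all a,b ∈ H, (a+b) mod 8 ∈ H? Yes
(3) Inverses: for all a ∈ H, -a mod 8 ∈ H? Yes

Yes, H is a subgroup of ℤ_8


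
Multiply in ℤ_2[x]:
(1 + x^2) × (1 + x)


Expand and collect like terms; reduce coefficients mod 2:
x^0: 1·1 = 1 ≡ 1 (mod 2)
x^1: 1·1 + 0·1 = 1 ≡ 1 (mod 2)
x^2: 0·1 + 1·1 = 1 ≡ 1 (mod 2)
x^3: 1·1 = 1 ≡ 1 (mod 2)
Result: 1 + x + x^2 + x^3

f · g = 1 + x + x^2 + x^3


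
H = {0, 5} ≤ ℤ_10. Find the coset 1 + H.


1 + H = {1 + h (mod 10) : h ∈ H}
1+0=1, 1+5=6

1 + H = {1, 6}


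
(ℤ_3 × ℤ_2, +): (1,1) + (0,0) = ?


Operation: componentwise addition mod (3, 2)
(1,1) + (0,0) = ((a₁+b₁) mod 3, (a₂+b₂) mod 2) with a = (1,1), b = (0,0)

(1,1) + (0,0) = (1,1)


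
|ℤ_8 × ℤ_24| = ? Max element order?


|ℤ_8 × ℤ_24| = 8 × 24 = 192
Max element order = lcm(8,24) = 24
Cyclic? No (gcd=8)

|ℤ_8×ℤ_24| = 192, max element order = 24


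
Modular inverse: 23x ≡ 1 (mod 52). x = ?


Use the extended Euclidean algorithm to write 1 = 23·s + 52·t; then s mod 52 is the inverse.
Euclidean algorithm:
  23 = 0·52 + 23
  52 = 2·23 + 6
  23 = 3·6 + 5
  6 = 1·5 + 1
  5 = 5·1 + 0
gcd(23,52) = 1
Back-substitution gives: 23·(-9) + 52·(4) = 1
So 23⁻¹ ≡ -9 ≡ 43 (mod 52)
Check: 23 × 43 = 989 ≡ 1 (mod 52) ✓

23⁻¹ ≡ 43 (mod 52)


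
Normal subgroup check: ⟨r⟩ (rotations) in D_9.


H = ⟨r⟩ (rotations) in D_9
The rotation subgroup ⟨r⟩ has index 2 in D_9, so it is normal

Yes, normal subgroup


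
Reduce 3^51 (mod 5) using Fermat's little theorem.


Fermat's little theorem: if p is prime and gcd(a,p)=1, then a^(p-1) ≡ 1 (mod p)
p = 5 is prime, gcd(3,5) = 1
Reduce exponent: 51 mod 4 = 3
So 3^51 ≡ 3^3 (mod 5)
3^3 mod 5 = 2

3^51 ≡ 2 (mod 5)


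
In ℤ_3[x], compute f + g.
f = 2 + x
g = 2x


Add coefficients mod 3:
x^0: 2 + 0 = 2 (mod 3)
x^1: 1 + 2 = 0 (mod 3)
Result: 2

f + g = 2


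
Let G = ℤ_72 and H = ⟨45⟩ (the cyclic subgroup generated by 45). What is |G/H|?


|⟨45⟩| = n / gcd(45, 72) = 72 / 9 = 8
H is normal (ℤ_72 is abelian).
|G/H| = |G| / |H| = 72 / 8 = 9

|G/H| = 9


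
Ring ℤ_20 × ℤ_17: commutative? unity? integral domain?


Direct product ring; commutative with unity (1,1); but (1,0)·(0,1) = (0,0) gives zero divisors, so not an integral domain
Commutative: Yes
Integral domain: No
Has unity: Yes

ℤ_20 × ℤ_17: Commutative=Yes, Unity=Yes


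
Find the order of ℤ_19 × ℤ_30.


|A × B| = |A| · |B|
|ℤ_19 × ℤ_30| = 19 × 30 = 570

|ℤ_19 × ℤ_30| = 570


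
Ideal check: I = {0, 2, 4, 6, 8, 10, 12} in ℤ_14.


Check ideal conditions for I = {0, 2, 4, 6, 8, 10, 12} in ℤ_14:
(1) I is an additive subgroup? Yes
(2) For r ∈ ℤ_14 and a ∈ I: r·a ∈ I? Yes

Yes, I is an ideal of ℤ_14


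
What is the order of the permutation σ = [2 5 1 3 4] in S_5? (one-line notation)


Cycle decomposition: (1 2 5 4 3)
Cycle lengths: 5
Order = lcm(5) = 5

ord(σ) = 5


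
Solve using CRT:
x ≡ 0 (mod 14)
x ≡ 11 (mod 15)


m₁ = 14, m₂ = 15, gcd = 1, so CRT applies. M = m₁·m₂ = 210
Let M₁ = M/m₁ = 15, M₂ = M/m₂ = 14
Find y₁ ≡ M₁⁻¹ (mod m₁): 15⁻¹ ≡ 1 (mod 14)
Find y₂ ≡ M₂⁻¹ (mod m₂): 14⁻¹ ≡ 14 (mod 15)
x = a₁·M₁·y₁ + a₂·M₂·y₂ = 0·15·1 + 11·14·14 = 2156
Reduce mod 210: x ≡ 56
Check: 56 mod 14 = 0 ✓, 56 mod 15 = 11 ✓

x ≡ 56 (mod 210)


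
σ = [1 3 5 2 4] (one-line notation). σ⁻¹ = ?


To find σ⁻¹, swap domain and range:
σ(1) = 1 → σ⁻¹(1) = 1
σ(2) = 3 → σ⁻¹(3) = 2
σ(3) = 5 → σ⁻¹(5) = 3
σ(4) = 2 → σ⁻¹(2) = 4
σ(5) = 4 → σ⁻¹(4) = 5

σ⁻¹ = [1 4 2 5 3]


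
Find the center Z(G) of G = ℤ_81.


Z(G) = {g ∈ G | gx = xg for all x ∈ G}
ℤ_81 is abelian, so Z(G) = G

Z(ℤ_81) = ℤ_81


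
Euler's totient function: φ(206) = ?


Factor n: 206 = 2 × 103
φ(n) = n · ∏(1 - 1/p) over distinct primes p | n
φ(206) = 206 · (1 - 1/2) · (1 - 1/103) = 102

φ(206) = 102


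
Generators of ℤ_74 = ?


g generates ℤ_n iff gcd(g,n) = 1
Prime factors of 74: 2, 37
Generators are g ∈ {1,...,73} not divisible by any of these primes.
Generators: {1, 3, 5, 7, 9, 11, 13, 15, 17, 19, 21, 23, 25, 27, 29, 31, 33, 35, 39, 41, 43, 45, 47, 49, 51, 53, 55, 57, 59, 61, 63, 65, 67, 69, 71, 73}
Number of generators = φ(74) = 36

Generators of ℤ_74 = {1, 3, 5, 7, 9, 11, 13, 15, 17, 19, 21, 23, 25, 27, 29, 31, 33, 35, 39, 41, 43, 45, 47, 49, 51, 53, 55, 57, 59, 61, 63, 65, 67, 69, 71, 73}


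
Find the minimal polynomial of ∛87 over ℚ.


∛87 satisfies x³ - 87 = 0, irreducible over ℚ (no rational root; 87 is not a perfect cube)

Minimal polynomial: x³ - 87


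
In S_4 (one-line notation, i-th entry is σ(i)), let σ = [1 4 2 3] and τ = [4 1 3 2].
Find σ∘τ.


σ∘τ: apply τ first, then σ
1 →τ 4 →σ 3
2 →τ 1 →σ 1
3 →τ 3 →σ 2
4 →τ 2 →σ 4

σ∘τ = [3 1 2 4]


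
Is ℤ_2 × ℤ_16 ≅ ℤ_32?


Comparing ℤ_2 × ℤ_16 and ℤ_32:
gcd(2,16) = 2 ≠ 1. Max element order in ℤ_2×ℤ_16 is lcm(2,16) = 16 < 32, so it has no element of order 32

No, ℤ_2 × ℤ_16 ≇ ℤ_32


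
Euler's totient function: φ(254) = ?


Factor n: 254 = 2 × 127
φ(n) = n · ∏(1 - 1/p) over distinct primes p | n
φ(254) = 254 · (1 - 1/2) · (1 - 1/127) = 126

φ(254) = 126


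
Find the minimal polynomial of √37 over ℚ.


√37 satisfies x² - 37 = 0, irreducible over ℚ since 37 is squarefree

Minimal polynomial: x² - 37


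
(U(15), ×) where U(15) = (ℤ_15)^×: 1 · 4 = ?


Operation: multiplication mod 15
1 · 4 = (a × b) mod 15 with a = 1, b = 4

1 · 4 = 4


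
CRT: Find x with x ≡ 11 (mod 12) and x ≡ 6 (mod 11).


m₁ = 12, m₂ = 11, gcd = 1, so CRT applies. M = m₁·m₂ = 132
Let M₁ = M/m₁ = 11, M₂ = M/m₂ = 12
Find y₁ ≡ M₁⁻¹ (mod m₁): 11⁻¹ ≡ 11 (mod 12)
Find y₂ ≡ M₂⁻¹ (mod m₂): 12⁻¹ ≡ 1 (mod 11)
x = a₁·M₁·y₁ + a₂·M₂·y₂ = 11·11·11 + 6·12·1 = 1403
Reduce mod 132: x ≡ 83
Check: 83 mod 12 = 11 ✓, 83 mod 11 = 6 ✓

x ≡ 83 (mod 132)


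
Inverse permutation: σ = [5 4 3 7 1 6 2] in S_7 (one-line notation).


To find σ⁻¹, swap domain and range:
σ(1) = 5 → σ⁻¹(5) = 1
σ(2) = 4 → σ⁻¹(4) = 2
σ(3) = 3 → σ⁻¹(3) = 3
σ(4) = 7 → σ⁻¹(7) = 4
σ(5) = 1 → σ⁻¹(1) = 5
σ(6) = 6 → σ⁻¹(6) = 6
σ(7) = 2 → σ⁻¹(2) = 7

σ⁻¹ = [5 7 3 2 1 6 4]


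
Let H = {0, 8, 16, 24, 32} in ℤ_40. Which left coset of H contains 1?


1 + H = {1 + h (mod 40) : h ∈ H}
1+0=1, 1+8=9, 1+16=17, 1+24=25, 1+32=33

1 + H = {1, 9, 17, 25, 33}


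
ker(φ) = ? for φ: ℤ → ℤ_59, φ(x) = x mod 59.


Kernel = preimage of identity
ker(φ) = {x ∈ ℤ : x ≡ 0 (mod 59)} = 59ℤ = {0, ±59, ±118, ...}

ker(φ) = 59ℤ


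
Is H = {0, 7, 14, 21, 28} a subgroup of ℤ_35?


Subgroup test for H = {0, 7, 14, 21, 28} in (ℤ_35, +):
(1) 0 ∈ H? Yes
(2) Closure: for all a,b ∈ H, (a+b) mod 35 ∈ H? Yes
(3) Inverses: for all a ∈ H, -a mod 35 ∈ H? Yes

Yes, H is a subgroup of ℤ_35


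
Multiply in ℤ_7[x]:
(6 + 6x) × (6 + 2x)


Expand and collect like terms; reduce coefficients mod 7:
x^0: 6·6 = 36 ≡ 1 (mod 7)
x^1: 6·2 + 6·6 = 48 ≡ 6 (mod 7)
x^2: 6·2 = 12 ≡ 5 (mod 7)
Result: 1 + 6x + 5x^2

f · g = 1 + 6x + 5x^2


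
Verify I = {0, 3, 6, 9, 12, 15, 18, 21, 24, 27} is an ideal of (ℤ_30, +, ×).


Check ideal conditions for I = {0, 3, 6, 9, 12, 15, 18, 21, 24, 27} in ℤ_30:
(1) I is an additive subgroup? Yes
(2) For r ∈ ℤ_30 and a ∈ I: r·a ∈ I? Yes

Yes, I is an ideal of ℤ_30


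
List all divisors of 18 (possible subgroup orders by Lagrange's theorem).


Lagrange's theorem: |H| divides |G|
|G| = 18
Divisors of 18: 1, 2, 3, 6, 9, 18

Possible subgroup orders: {1, 2, 3, 6, 9, 18}


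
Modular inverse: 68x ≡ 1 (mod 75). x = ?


Use the extended Euclidean algorithm to write 1 = 68·s + 75·t; then s mod 75 is the inverse.
Euclidean algorithm:
  68 = 0·75 + 68
  75 = 1·68 + 7
  68 = 9·7 + 5
  7 = 1·5 + 2
  5 = 2·2 + 1
  2 = 2·1 + 0
gcd(68,75) = 1
Back-substitution gives: 68·(32) + 75·(-29) = 1
So 68⁻¹ ≡ 32 ≡ 32 (mod 75)
Check: 68 × 32 = 2176 ≡ 1 (mod 75) ✓

68⁻¹ ≡ 32 (mod 75)


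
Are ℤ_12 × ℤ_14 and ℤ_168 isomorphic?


Comparing ℤ_12 × ℤ_14 and ℤ_168:
gcd(12,14) = 2 ≠ 1. Max element order in ℤ_12×ℤ_14 is lcm(12,14) = 84 < 168, so it has no element of order 168

No, ℤ_12 × ℤ_14 ≇ ℤ_168


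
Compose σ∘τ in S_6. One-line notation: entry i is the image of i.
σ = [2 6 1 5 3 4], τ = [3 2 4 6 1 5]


σ∘τ: apply τ first, then σ
1 →τ 3 →σ 1
2 →τ 2 →σ 6
3 →τ 4 →σ 5
4 →τ 6 →σ 4
5 →τ 1 →σ 2
6 →τ 5 →σ 3

σ∘τ = [1 6 5 4 2 3]


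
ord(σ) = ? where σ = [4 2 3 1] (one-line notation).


Cycle decomposition: (1 4)
Cycle lengths: 2
Order = lcm(2) = 2

ord(σ) = 2


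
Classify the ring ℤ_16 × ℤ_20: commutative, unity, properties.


Direct product ring; commutative with unity (1,1); but (1,0)·(0,1) = (0,0) gives zero divisors, so not an integral domain
Commutative: Yes
Integral domain: No
Has unity: Yes

ℤ_16 × ℤ_20: Commutative=Yes, Unity=Yes


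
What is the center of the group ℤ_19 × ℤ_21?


Z(G) = {g ∈ G | gx = xg for all x ∈ G}
Direct product of abelian groups is abelian, so Z(G) = G

Z(ℤ_19 × ℤ_21) = ℤ_19 × ℤ_21


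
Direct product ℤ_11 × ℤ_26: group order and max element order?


|ℤ_11 × ℤ_26| = 11 × 26 = 286
Max element order = lcm(11,26) = 286
Cyclic? Yes (gcd=1)

|ℤ_11×ℤ_26| = 286, max element order = 286


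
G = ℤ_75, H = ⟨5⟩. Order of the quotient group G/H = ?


|⟨5⟩| = n / gcd(5, 75) = 75 / 5 = 15
H is normal (ℤ_75 is abelian).
|G/H| = |G| / |H| = 75 / 15 = 5

|G/H| = 5


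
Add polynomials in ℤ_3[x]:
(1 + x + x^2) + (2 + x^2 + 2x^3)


Add coefficients mod 3:
x^0: 1 + 2 = 0 (mod 3)
x^1: 1 + 0 = 1 (mod 3)
x^2: 1 + 1 = 2 (mod 3)
x^3: 0 + 2 = 2 (mod 3)
Result: x + 2x^2 + 2x^3

f + g = x + 2x^2 + 2x^3


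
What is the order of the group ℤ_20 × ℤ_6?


|A × B| = |A| · |B|
|ℤ_20 × ℤ_6| = 20 × 6 = 120

|ℤ_20 × ℤ_6| = 120


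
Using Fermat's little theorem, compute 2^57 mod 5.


Fermat's little theorem: if p is prime and gcd(a,p)=1, then a^(p-1) ≡ 1 (mod p)
p = 5 is prime, gcd(2,5) = 1
Reduce exponent: 57 mod 4 = 1
So 2^57 ≡ 2^1 (mod 5)
2^1 mod 5 = 2

2^57 ≡ 2 (mod 5)


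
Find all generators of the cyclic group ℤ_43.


g generates ℤ_n iff gcd(g,n) = 1
Prime factors of 43: 43
Generators are g ∈ {1,...,42} not divisible by any of these primes.
Generators: {1, 2, 3, 4, 5, 6, 7, 8, 9, 10, 11, 12, 13, 14, 15, 16, 17, 18, 19, 20, 21, 22, 23, 24, 25, 26, 27, 28, 29, 30, 31, 32, 33, 34, 35, 36, 37, 38, 39, 40, 41, 42}
Number of generators = φ(43) = 42

Generators of ℤ_43 = {1, 2, 3, 4, 5, 6, 7, 8, 9, 10, 11, 12, 13, 14, 15, 16, 17, 18, 19, 20, 21, 22, 23, 24, 25, 26, 27, 28, 29, 30, 31, 32, 33, 34, 35, 36, 37, 38, 39, 40, 41, 42}


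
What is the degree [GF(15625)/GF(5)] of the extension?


GF(15625) = GF(5^6), so the extension degree is 6

[GF(15625)/GF(5)] = 6


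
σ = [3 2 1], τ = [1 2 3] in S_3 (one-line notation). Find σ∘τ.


σ∘τ: apply τ first, then σ
1 →τ 1 →σ 3
2 →τ 2 →σ 2
3 →τ 3 →σ 1

σ∘τ = [3 2 1]


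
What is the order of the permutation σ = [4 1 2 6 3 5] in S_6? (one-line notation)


Cycle decomposition: (1 4 6 5 3 2)
Cycle lengths: 6
Order = lcm(6) = 6

ord(σ) = 6


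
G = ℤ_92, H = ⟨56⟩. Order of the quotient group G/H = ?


|⟨56⟩| = n / gcd(56, 92) = 92 / 4 = 23
H is normal (ℤ_92 is abelian).
|G/H| = |G| / |H| = 92 / 23 = 4

|G/H| = 4


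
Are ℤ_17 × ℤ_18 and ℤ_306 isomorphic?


Comparing ℤ_17 × ℤ_18 and ℤ_306:
gcd(17,18) = 1, so ℤ_17 × ℤ_18 ≅ ℤ_306 (CRT)

Yes, ℤ_17 × ℤ_18 ≅ ℤ_306


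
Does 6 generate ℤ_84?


g generates ℤ_n iff gcd(g, n) = 1
gcd(6, 84) = 6
Since gcd = 6 ≠ 1, ⟨6⟩ has order 14 < 84, so 6 is not a generator.

No, 6 does not generate ℤ_84


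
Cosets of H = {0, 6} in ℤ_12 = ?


H = {0, 6}, |H| = 2
Number of cosets = |G|/|H| = 12/2 = 6
0 + H = {0, 6}
1 + H = {1, 7}
2 + H = {2, 8}
3 + H = {3, 9}
4 + H = {4, 10}
5 + H = {5, 11}

Cosets: 0+H={0,6}; 1+H={1,7}; 2+H={2,8}; 3+H={3,9}; 4+H={4,10}; 5+H={5,11}


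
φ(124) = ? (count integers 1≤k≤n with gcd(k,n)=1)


Factor n: 124 = 2^2 × 31
φ(n) = n · ∏(1 - 1/p) over distinct primes p | n
φ(124) = 124 · (1 - 1/2) · (1 - 1/31) = 60

φ(124) = 60


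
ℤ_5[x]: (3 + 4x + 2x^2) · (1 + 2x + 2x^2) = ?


Expand and collect like terms; reduce coefficients mod 5:
x^0: 3·1 = 3 ≡ 3 (mod 5)
x^1: 3·2 + 4·1 = 10 ≡ 0 (mod 5)
x^2: 3·2 + 4·2 + 2·1 = 16 ≡ 1 (mod 5)
x^3: 4·2 + 2·2 = 12 ≡ 2 (mod 5)
x^4: 2·2 = 4 ≡ 4 (mod 5)
Result: 3 + x^2 + 2x^3 + 4x^4

f · g = 3 + x^2 + 2x^3 + 4x^4


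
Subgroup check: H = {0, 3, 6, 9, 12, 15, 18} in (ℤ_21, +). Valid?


Subgroup test for H = {0, 3, 6, 9, 12, 15, 18} in (ℤ_21, +):
(1) 0 ∈ H? Yes
(2) Closure: for all a,b ∈ H, (a+b) mod 21 ∈ H? Yes
(3) Inverses: for all a ∈ H, -a mod 21 ∈ H? Yes

Yes, H is a subgroup of ℤ_21


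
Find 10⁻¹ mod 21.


Use the extended Euclidean algorithm to write 1 = 10·s + 21·t; then s mod 21 is the inverse.
Euclidean algorithm:
  10 = 0·21 + 10
  21 = 2·10 + 1
  10 = 10·1 + 0
gcd(10,21) = 1
Back-substitution gives: 10·(-2) + 21·(1) = 1
So 10⁻¹ ≡ -2 ≡ 19 (mod 21)
Check: 10 × 19 = 190 ≡ 1 (mod 21) ✓

10⁻¹ ≡ 19 (mod 21)


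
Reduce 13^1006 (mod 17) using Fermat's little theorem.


Fermat's little theorem: if p is prime and gcd(a,p)=1, then a^(p-1) ≡ 1 (mod p)
p = 17 is prime, gcd(13,17) = 1
Reduce exponent: 1006 mod 16 = 14
So 13^1006 ≡ 13^14 (mod 17)
13^14 mod 17 = 16

13^1006 ≡ 16 (mod 17)


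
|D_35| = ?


|D_n| = 2n (n rotations and n reflections)
|D_35| = 2×35 = 70

|D_35| = 70


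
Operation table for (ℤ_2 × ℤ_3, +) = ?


Elements: {(0,0), (0,1), (0,2), (1,0), (1,1), (1,2)}
Operation: componentwise addition mod (2, 3)
Entry (a, b) = ((a₁+b₁) mod 2, (a₂+b₂) mod 3)

Cayley table:
      | (0,0) | (0,1) | (0,2) | (1,0) | (1,1) | (1,2)
(0,0) | (0,0) | (0,1) | (0,2) | (1,0) | (1,1) | (1,2)
(0,1) | (0,1) | (0,2) | (0,0) | (1,1) | (1,2) | (1,0)
(0,2) | (0,2) | (0,0) | (0,1) | (1,2) | (1,0) | (1,1)
(1,0) | (1,0) | (1,1) | (1,2) | (0,0) | (0,1) | (0,2)
(1,1) | (1,1) | (1,2) | (1,0) | (0,1) | (0,2) | (0,0)
(1,2) | (1,2) | (1,0) | (1,1) | (0,2) | (0,0) | (0,1)


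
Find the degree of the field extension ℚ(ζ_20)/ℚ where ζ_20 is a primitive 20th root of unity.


[ℚ(ζ_n):ℚ] = deg Φ_n(x) = φ(n). Here φ(20) = 8

[ℚ(ζ_20)/ℚ where ζ_20 is a primitive 20th root of unity] = 8


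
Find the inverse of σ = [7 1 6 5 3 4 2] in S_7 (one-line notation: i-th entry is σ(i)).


To find σ⁻¹, swap domain and range:
σ(1) = 7 → σ⁻¹(7) = 1
σ(2) = 1 → σ⁻¹(1) = 2
σ(3) = 6 → σ⁻¹(6) = 3
σ(4) = 5 → σ⁻¹(5) = 4
σ(5) = 3 → σ⁻¹(3) = 5
σ(6) = 4 → σ⁻¹(4) = 6
σ(7) = 2 → σ⁻¹(2) = 7

σ⁻¹ = [2 7 5 6 4 3 1]


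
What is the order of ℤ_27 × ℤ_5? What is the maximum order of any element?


|ℤ_27 × ℤ_5| = 27 × 5 = 135
Max element order = lcm(27,5) = 135
Cyclic? Yes (gcd=1)

|ℤ_27×ℤ_5| = 135, max element order = 135


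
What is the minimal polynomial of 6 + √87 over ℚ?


Let α = 6 + √87. Then α - 6 = √87, so (α - 6)² = 87, giving α² - 12α - 51 = 0. Degree 2 and α ∉ ℚ, so this is the minimal polynomial.

Minimal polynomial: x² - 12x - 51


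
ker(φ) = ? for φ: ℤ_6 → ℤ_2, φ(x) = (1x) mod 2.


Kernel = preimage of identity
ker(φ) = {x ∈ ℤ_6 : 1x ≡ 0 (mod 2)}. Since 2 | 6, φ is well-defined. The kernel is the cyclic subgroup ⟨2⟩ of ℤ_6 (order 3), i.e. {0, 2, 4}

ker(φ) = {0, 2, 4}


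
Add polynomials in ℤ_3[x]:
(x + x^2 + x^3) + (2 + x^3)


Add coefficients mod 3:
x^0: 0 + 2 = 2 (mod 3)
x^1: 1 + 0 = 1 (mod 3)
x^2: 1 + 0 = 1 (mod 3)
x^3: 1 + 1 = 2 (mod 3)
Result: 2 + x + x^2 + 2x^3

f + g = 2 + x + x^2 + 2x^3


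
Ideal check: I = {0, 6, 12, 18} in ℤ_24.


Check ideal conditions for I = {0, 6, 12, 18} in ℤ_24:
(1) I is an additive subgroup? Yes
(2) For r ∈ ℤ_24 and a ∈ I: r·a ∈ I? Yes

Yes, I is an ideal of ℤ_24


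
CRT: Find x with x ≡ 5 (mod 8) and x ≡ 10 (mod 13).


m₁ = 8, m₂ = 13, gcd = 1, so CRT applies. M = m₁·m₂ = 104
Let M₁ = M/m₁ = 13, M₂ = M/m₂ = 8
Find y₁ ≡ M₁⁻¹ (mod m₁): 13⁻¹ ≡ 5 (mod 8)
Find y₂ ≡ M₂⁻¹ (mod m₂): 8⁻¹ ≡ 5 (mod 13)
x = a₁·M₁·y₁ + a₂·M₂·y₂ = 5·13·5 + 10·8·5 = 725
Reduce mod 104: x ≡ 101
Check: 101 mod 8 = 5 ✓, 101 mod 13 = 10 ✓

x ≡ 101 (mod 104)


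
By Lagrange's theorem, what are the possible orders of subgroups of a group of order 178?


Lagrange's theorem: |H| divides |G|
|G| = 178
Divisors of 178: 1, 2, 89, 178

Possible subgroup orders: {1, 2, 89, 178}


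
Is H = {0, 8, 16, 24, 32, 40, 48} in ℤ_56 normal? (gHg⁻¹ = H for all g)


H = {0, 8, 16, 24, 32, 40, 48} in ℤ_56
ℤ_56 is abelian; every subgroup of an abelian group is normal

Yes, normal subgroup


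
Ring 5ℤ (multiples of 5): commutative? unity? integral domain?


5ℤ is a commutative ring under +,× but has no multiplicative identity (1 ∉ 5ℤ); it has no zero divisors, but without unity it is not an integral domain
Commutative: Yes
Integral domain: No
Has unity: No

5ℤ (multiples of 5): Commutative=Yes, Unity=No


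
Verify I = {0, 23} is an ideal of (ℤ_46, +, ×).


Check ideal conditions for I = {0, 23} in ℤ_46:
(1) I is an additive subgroup? Yes
(2) For r ∈ ℤ_46 and a ∈ I: r·a ∈ I? Yes

Yes, I is an ideal of ℤ_46


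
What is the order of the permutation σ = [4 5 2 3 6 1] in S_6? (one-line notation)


Cycle decomposition: (1 4 3 2 5 6)
Cycle lengths: 6
Order = lcm(6) = 6

ord(σ) = 6


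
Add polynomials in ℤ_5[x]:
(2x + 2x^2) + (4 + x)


Add coefficients mod 5:
x^0: 0 + 4 = 4 (mod 5)
x^1: 2 + 1 = 3 (mod 5)
x^2: 2 + 0 = 2 (mod 5)
Result: 4 + 3x + 2x^2

f + g = 4 + 3x + 2x^2


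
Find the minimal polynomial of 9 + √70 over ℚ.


Let α = 9 + √70. Then α - 9 = √70, so (α - 9)² = 70, giving α² - 18α + 11 = 0. Degree 2 and α ∉ ℚ, so this is the minimal polynomial.

Minimal polynomial: x² - 18x + 11


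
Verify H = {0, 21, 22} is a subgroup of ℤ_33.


Subgroup test for H = {0, 21, 22} in (ℤ_33, +):
(1) 0 ∈ H? Yes
(2) Closure: for all a,b ∈ H, (a+b) mod 33 ∈ H? No  [counterexample: 21 + 21 = 9 ∉ H]
(3) Inverses: for all a ∈ H, -a mod 33 ∈ H? No

No, H is not a subgroup of ℤ_33


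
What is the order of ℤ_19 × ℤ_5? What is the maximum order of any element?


|ℤ_19 × ℤ_5| = 19 × 5 = 95
Max element order = lcm(19,5) = 95
Cyclic? Yes (gcd=1)

|ℤ_19×ℤ_5| = 95, max element order = 95


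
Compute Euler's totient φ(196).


Factor n: 196 = 2^2 × 7^2
φ(n) = n · ∏(1 - 1/p) over distinct primes p | n
φ(196) = 196 · (1 - 1/2) · (1 - 1/7) = 84

φ(196) = 84


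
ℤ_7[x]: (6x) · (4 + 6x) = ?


Expand and collect like terms; reduce coefficients mod 7:
x^0: 0·4 = 0 ≡ 0 (mod 7)
x^1: 0·6 + 6·4 = 24 ≡ 3 (mod 7)
x^2: 6·6 = 36 ≡ 1 (mod 7)
Result: 3x + x^2

f · g = 3x + x^2


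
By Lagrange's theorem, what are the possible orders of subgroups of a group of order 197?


Lagrange's theorem: |H| divides |G|
|G| = 197
Divisors of 197: 1, 197

Possible subgroup orders: {1, 197}


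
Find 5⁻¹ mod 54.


Use the extended Euclidean algorithm to write 1 = 5·s + 54·t; then s mod 54 is the inverse.
Euclidean algorithm:
  5 = 0·54 + 5
  54 = 10·5 + 4
  5 = 1·4 + 1
  4 = 4·1 + 0
gcd(5,54) = 1
Back-substitution gives: 5·(11) + 54·(-1) = 1
So 5⁻¹ ≡ 11 ≡ 11 (mod 54)
Check: 5 × 11 = 55 ≡ 1 (mod 54) ✓

5⁻¹ ≡ 11 (mod 54)


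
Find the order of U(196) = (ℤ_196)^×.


U(n) is the group of units mod n; |U(n)| = φ(n)
|U(196)| = φ(196) = 84

|U(196) = (ℤ_196)^×| = 84


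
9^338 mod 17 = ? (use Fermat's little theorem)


Fermat's little theorem: if p is prime and gcd(a,p)=1, then a^(p-1) ≡ 1 (mod p)
p = 17 is prime, gcd(9,17) = 1
Reduce exponent: 338 mod 16 = 2
So 9^338 ≡ 9^2 (mod 17)
9^2 mod 17 = 13

9^338 ≡ 13 (mod 17)


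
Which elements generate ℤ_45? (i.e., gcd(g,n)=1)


g generates ℤ_n iff gcd(g,n) = 1
Prime factors of 45: 3, 5
Generators are g ∈ {1,...,44} not divisible by any of these primes.
Generators: {1, 2, 4, 7, 8, 11, 13, 14, 16, 17, 19, 22, 23, 26, 28, 29, 31, 32, 34, 37, 38, 41, 43, 44}
Number of generators = φ(45) = 24

Generators of ℤ_45 = {1, 2, 4, 7, 8, 11, 13, 14, 16, 17, 19, 22, 23, 26, 28, 29, 31, 32, 34, 37, 38, 41, 43, 44}


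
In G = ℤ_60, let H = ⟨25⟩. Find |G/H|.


|⟨25⟩| = n / gcd(25, 60) = 60 / 5 = 12
H is normal (ℤ_60 is abelian).
|G/H| = |G| / |H| = 60 / 12 = 5

|G/H| = 5


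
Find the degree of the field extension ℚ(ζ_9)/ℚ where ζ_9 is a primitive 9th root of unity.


[ℚ(ζ_n):ℚ] = deg Φ_n(x) = φ(n). Here φ(9) = 6

[ℚ(ζ_9)/ℚ where ζ_9 is a primitive 9th root of unity] = 6


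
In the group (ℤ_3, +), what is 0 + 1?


Operation: addition mod 3
0 + 1 = (a + b) mod 3 with a = 0, b = 1

0 + 1 = 1


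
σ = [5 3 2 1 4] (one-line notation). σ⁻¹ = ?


To find σ⁻¹, swap domain and range:
σ(1) = 5 → σ⁻¹(5) = 1
σ(2) = 3 → σ⁻¹(3) = 2
σ(3) = 2 → σ⁻¹(2) = 3
σ(4) = 1 → σ⁻¹(1) = 4
σ(5) = 4 → σ⁻¹(4) = 5

σ⁻¹ = [4 3 2 5 1]


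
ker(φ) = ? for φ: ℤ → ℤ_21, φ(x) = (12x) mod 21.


Kernel = preimage of identity
ker(φ) = {x ∈ ℤ : 12x ≡ 0 (mod 21)}. gcd(12,21) = 3, so 12x ≡ 0 (mod 21) ⟺ x ≡ 0 (mod 21/3 = 7). Hence ker(φ) = 7ℤ

ker(φ) = 7ℤ


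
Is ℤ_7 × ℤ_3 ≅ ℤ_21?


Comparing ℤ_7 × ℤ_3 and ℤ_21:
gcd(7,3) = 1, so ℤ_7 × ℤ_3 ≅ ℤ_21 (CRT)

Yes, ℤ_7 × ℤ_3 ≅ ℤ_21


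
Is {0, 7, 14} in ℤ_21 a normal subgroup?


H = {0, 7, 14} in ℤ_21
ℤ_21 is abelian; every subgroup of an abelian group is normal

Yes, normal subgroup


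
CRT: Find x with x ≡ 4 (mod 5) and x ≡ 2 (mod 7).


m₁ = 5, m₂ = 7, gcd = 1, so CRT applies. M = m₁·m₂ = 35
Let M₁ = M/m₁ = 7, M₂ = M/m₂ = 5
Find y₁ ≡ M₁⁻¹ (mod m₁): 7⁻¹ ≡ 3 (mod 5)
Find y₂ ≡ M₂⁻¹ (mod m₂): 5⁻¹ ≡ 3 (mod 7)
x = a₁·M₁·y₁ + a₂·M₂·y₂ = 4·7·3 + 2·5·3 = 114
Reduce mod 35: x ≡ 9
Check: 9 mod 5 = 4 ✓, 9 mod 7 = 2 ✓

x ≡ 9 (mod 35)


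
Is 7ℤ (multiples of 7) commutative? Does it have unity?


7ℤ is a commutative ring under +,× but has no multiplicative identity (1 ∉ 7ℤ); it has no zero divisors, but without unity it is not an integral domain
Commutative: Yes
Integral domain: No
Has unity: No

7ℤ (multiples of 7): Commutative=Yes, Unity=No


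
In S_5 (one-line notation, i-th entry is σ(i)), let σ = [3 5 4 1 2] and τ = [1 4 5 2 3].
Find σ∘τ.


σ∘τ: apply τ first, then σ
1 →τ 1 →σ 3
2 →τ 4 →σ 1
3 →τ 5 →σ 2
4 →τ 2 →σ 5
5 →τ 3 →σ 4

σ∘τ = [3 1 2 5 4]


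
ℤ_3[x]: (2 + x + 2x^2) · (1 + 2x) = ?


Expand and collect like terms; reduce coefficients mod 3:
x^0: 2·1 = 2 ≡ 2 (mod 3)
x^1: 2·2 + 1·1 = 5 ≡ 2 (mod 3)
x^2: 1·2 + 2·1 = 4 ≡ 1 (mod 3)
x^3: 2·2 = 4 ≡ 1 (mod 3)
Result: 2 + 2x + x^2 + x^3

f · g = 2 + 2x + x^2 + x^3


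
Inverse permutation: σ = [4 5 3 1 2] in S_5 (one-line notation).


To find σ⁻¹, swap domain and range:
σ(1) = 4 → σ⁻¹(4) = 1
σ(2) = 5 → σ⁻¹(5) = 2
σ(3) = 3 → σ⁻¹(3) = 3
σ(4) = 1 → σ⁻¹(1) = 4
σ(5) = 2 → σ⁻¹(2) = 5

σ⁻¹ = [4 5 3 1 2]


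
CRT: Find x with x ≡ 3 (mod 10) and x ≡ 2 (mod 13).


m₁ = 10, m₂ = 13, gcd = 1, so CRT applies. M = m₁·m₂ = 130
Let M₁ = M/m₁ = 13, M₂ = M/m₂ = 10
Find y₁ ≡ M₁⁻¹ (mod m₁): 13⁻¹ ≡ 7 (mod 10)
Find y₂ ≡ M₂⁻¹ (mod m₂): 10⁻¹ ≡ 4 (mod 13)
x = a₁·M₁·y₁ + a₂·M₂·y₂ = 3·13·7 + 2·10·4 = 353
Reduce mod 130: x ≡ 93
Check: 93 mod 10 = 3 ✓, 93 mod 13 = 2 ✓

x ≡ 93 (mod 130)


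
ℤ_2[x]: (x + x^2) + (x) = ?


Add coefficients mod 2:
x^0: 0 + 0 = 0 (mod 2)
x^1: 1 + 1 = 0 (mod 2)
x^2: 1 + 0 = 1 (mod 2)
Result: x^2

f + g = x^2


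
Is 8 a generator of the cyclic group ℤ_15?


g generates ℤ_n iff gcd(g, n) = 1
gcd(8, 15) = 1
Since gcd = 1, 8 is a generator.

Yes, 8 generates ℤ_15


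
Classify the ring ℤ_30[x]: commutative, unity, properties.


ℤ_30 has zero divisors (2·15 ≡ 0), and these lift to constant zero divisors in ℤ_30[x]; so not an integral domain
Commutative: Yes
Integral domain: No
Has unity: Yes

ℤ_30[x]: Commutative=Yes, Unity=Yes


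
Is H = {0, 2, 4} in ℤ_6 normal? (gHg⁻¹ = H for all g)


H = {0, 2, 4} in ℤ_6
ℤ_6 is abelian; every subgroup of an abelian group is normal

Yes, normal subgroup


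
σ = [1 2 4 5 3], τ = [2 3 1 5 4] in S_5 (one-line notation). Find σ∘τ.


σ∘τ: apply τ first, then σ
1 →τ 2 →σ 2
2 →τ 3 →σ 4
3 →τ 1 →σ 1
4 →τ 5 →σ 3
5 →τ 4 →σ 5

σ∘τ = [2 4 1 3 5]


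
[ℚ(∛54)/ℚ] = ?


∛54 has minimal polynomial x³ - 54 (irreducible over ℚ since 54 is not a perfect cube)

[ℚ(∛54)/ℚ] = 3


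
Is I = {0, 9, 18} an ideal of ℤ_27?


Check ideal conditions for I = {0, 9, 18} in ℤ_27:
(1) I is an additive subgroup? Yes
(2) For r ∈ ℤ_27 and a ∈ I: r·a ∈ I? Yes

Yes, I is an ideal of ℤ_27


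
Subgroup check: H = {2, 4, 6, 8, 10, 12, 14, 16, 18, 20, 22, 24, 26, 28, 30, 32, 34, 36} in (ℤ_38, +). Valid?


Subgroup test for H = {2, 4, 6, 8, 10, 12, 14, 16, 18, 20, 22, 24, 26, 28, 30, 32, 34, 36} in (ℤ_38, +):
(1) 0 ∈ H? No
(2) Closure: for all a,b ∈ H, (a+b) mod 38 ∈ H? No  [counterexample: 2 + 36 = 0 ∉ H]
(3) Inverses: for all a ∈ H, -a mod 38 ∈ H? Yes

No, H is not a subgroup of ℤ_38


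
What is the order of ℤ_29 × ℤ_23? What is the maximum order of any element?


|ℤ_29 × ℤ_23| = 29 × 23 = 667
Max element order = lcm(29,23) = 667
Cyclic? Yes (gcd=1)

|ℤ_29×ℤ_23| = 667, max element order = 667


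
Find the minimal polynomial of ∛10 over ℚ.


∛10 satisfies x³ - 10 = 0, irreducible over ℚ (no rational root; 10 is not a perfect cube)

Minimal polynomial: x³ - 10


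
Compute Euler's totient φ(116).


Factor n: 116 = 2^2 × 29
φ(n) = n · ∏(1 - 1/p) over distinct primes p | n
φ(116) = 116 · (1 - 1/2) · (1 - 1/29) = 56

φ(116) = 56


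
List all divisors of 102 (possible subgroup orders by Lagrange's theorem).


Lagrange's theorem: |H| divides |G|
|G| = 102
Divisors of 102: 1, 2, 3, 6, 17, 34, 51, 102

Possible subgroup orders: {1, 2, 3, 6, 17, 34, 51, 102}


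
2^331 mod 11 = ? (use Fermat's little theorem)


Fermat's little theorem: if p is prime and gcd(a,p)=1, then a^(p-1) ≡ 1 (mod p)
p = 11 is prime, gcd(2,11) = 1
Reduce exponent: 331 mod 10 = 1
So 2^331 ≡ 2^1 (mod 11)
2^1 mod 11 = 2

2^331 ≡ 2 (mod 11)


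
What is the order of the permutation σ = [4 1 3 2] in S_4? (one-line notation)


Cycle decomposition: (1 4 2)
Cycle lengths: 3
Order = lcm(3) = 3

ord(σ) = 3


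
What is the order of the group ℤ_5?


ℤ_n has n elements.

|ℤ_5| = 5


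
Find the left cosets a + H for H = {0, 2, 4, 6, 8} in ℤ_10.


H = {0, 2, 4, 6, 8}, |H| = 5
Number of cosets = |G|/|H| = 10/5 = 2
0 + H = {0, 2, 4, 6, 8}
1 + H = {1, 3, 5, 7, 9}

Cosets: 0+H={0,2,4,6,8}; 1+H={1,3,5,7,9}


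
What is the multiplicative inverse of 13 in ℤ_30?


Use the extended Euclidean algorithm to write 1 = 13·s + 30·t; then s mod 30 is the inverse.
Euclidean algorithm:
  13 = 0·30 + 13
  30 = 2·13 + 4
  13 = 3·4 + 1
  4 = 4·1 + 0
gcd(13,30) = 1
Back-substitution gives: 13·(7) + 30·(-3) = 1
So 13⁻¹ ≡ 7 ≡ 7 (mod 30)
Check: 13 × 7 = 91 ≡ 1 (mod 30) ✓

13⁻¹ ≡ 7 (mod 30)


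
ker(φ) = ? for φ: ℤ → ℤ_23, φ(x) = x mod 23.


Kernel = preimage of identity
ker(φ) = {x ∈ ℤ : x ≡ 0 (mod 23)} = 23ℤ = {0, ±23, ±46, ...}

ker(φ) = 23ℤ


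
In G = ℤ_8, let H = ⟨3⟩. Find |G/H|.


|⟨3⟩| = n / gcd(3, 8) = 8 / 1 = 8
H is normal (ℤ_8 is abelian).
|G/H| = |G| / |H| = 8 / 8 = 1

|G/H| = 1


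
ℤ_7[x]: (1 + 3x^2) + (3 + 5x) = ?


Add coefficients mod 7:
x^0: 1 + 3 = 4 (mod 7)
x^1: 0 + 5 = 5 (mod 7)
x^2: 3 + 0 = 3 (mod 7)
Result: 4 + 5x + 3x^2

f + g = 4 + 5x + 3x^2


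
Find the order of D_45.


|D_n| = 2n (n rotations and n reflections)
|D_45| = 2×45 = 90

|D_45| = 90


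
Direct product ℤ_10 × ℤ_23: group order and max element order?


|ℤ_10 × ℤ_23| = 10 × 23 = 230
Max element order = lcm(10,23) = 230
Cyclic? Yes (gcd=1)

|ℤ_10×ℤ_23| = 230, max element order = 230


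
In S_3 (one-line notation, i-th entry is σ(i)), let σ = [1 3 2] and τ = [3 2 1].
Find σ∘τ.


σ∘τ: apply τ first, then σ
1 →τ 3 →σ 2
2 →τ 2 →σ 3
3 →τ 1 →σ 1

σ∘τ = [2 3 1]


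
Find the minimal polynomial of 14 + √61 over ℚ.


Let α = 14 + √61. Then α - 14 = √61, so (α - 14)² = 61, giving α² - 28α + 135 = 0. Degree 2 and α ∉ ℚ, so this is the minimal polynomial.

Minimal polynomial: x² - 28x + 135


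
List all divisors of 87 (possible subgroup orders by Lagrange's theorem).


Lagrange's theorem: |H| divides |G|
|G| = 87
Divisors of 87: 1, 3, 29, 87

Possible subgroup orders: {1, 3, 29, 87}


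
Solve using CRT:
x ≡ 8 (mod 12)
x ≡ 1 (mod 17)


m₁ = 12, m₂ = 17, gcd = 1, so CRT applies. M = m₁·m₂ = 204
Let M₁ = M/m₁ = 17, M₂ = M/m₂ = 12
Find y₁ ≡ M₁⁻¹ (mod m₁): 17⁻¹ ≡ 5 (mod 12)
Find y₂ ≡ M₂⁻¹ (mod m₂): 12⁻¹ ≡ 10 (mod 17)
x = a₁·M₁·y₁ + a₂·M₂·y₂ = 8·17·5 + 1·12·10 = 800
Reduce mod 204: x ≡ 188
Check: 188 mod 12 = 8 ✓, 188 mod 17 = 1 ✓

x ≡ 188 (mod 204)


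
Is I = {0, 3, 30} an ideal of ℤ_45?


Check ideal conditions for I = {0, 3, 30} in ℤ_45:
(1) I is an additive subgroup? No
(2) For r ∈ ℤ_45 and a ∈ I: r·a ∈ I? No  [counterexample: r=2, a=3, r·a mod 45 = 6 ∉ I]

No, I is not an ideal of ℤ_45


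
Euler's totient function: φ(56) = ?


Factor n: 56 = 2^3 × 7
φ(n) = n · ∏(1 - 1/p) over distinct primes p | n
φ(56) = 56 · (1 - 1/2) · (1 - 1/7) = 24

φ(56) = 24


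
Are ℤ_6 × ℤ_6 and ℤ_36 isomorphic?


Comparing ℤ_6 × ℤ_6 and ℤ_36:
gcd(6,6) = 6 ≠ 1. Max element order in ℤ_6×ℤ_6 is lcm(6,6) = 6 < 36, so it has no element of order 36

No, ℤ_6 × ℤ_6 ≇ ℤ_36


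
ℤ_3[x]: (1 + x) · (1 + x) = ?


Expand and collect like terms; reduce coefficients mod 3:
x^0: 1·1 = 1 ≡ 1 (mod 3)
x^1: 1·1 + 1·1 = 2 ≡ 2 (mod 3)
x^2: 1·1 = 1 ≡ 1 (mod 3)
Result: 1 + 2x + x^2

f · g = 1 + 2x + x^2


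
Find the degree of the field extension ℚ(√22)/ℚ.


√22 has minimal polynomial x² - 22 (irreducible over ℚ since 22 is squarefree)

[ℚ(√22)/ℚ] = 2


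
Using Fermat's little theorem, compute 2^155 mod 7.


Fermat's little theorem: if p is prime and gcd(a,p)=1, then a^(p-1) ≡ 1 (mod p)
p = 7 is prime, gcd(2,7) = 1
Reduce exponent: 155 mod 6 = 5
So 2^155 ≡ 2^5 (mod 7)
2^5 mod 7 = 4

2^155 ≡ 4 (mod 7)


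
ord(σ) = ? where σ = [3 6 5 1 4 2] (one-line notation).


Cycle decomposition: (1 3 5 4) (2 6)
Cycle lengths: 4, 2
Order = lcm(4, 2) = 4

ord(σ) = 4


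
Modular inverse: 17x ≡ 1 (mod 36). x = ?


Use the extended Euclidean algorithm to write 1 = 17·s + 36·t; then s mod 36 is the inverse.
Euclidean algorithm:
  17 = 0·36 + 17
  36 = 2·17 + 2
  17 = 8·2 + 1
  2 = 2·1 + 0
gcd(17,36) = 1
Back-substitution gives: 17·(17) + 36·(-8) = 1
So 17⁻¹ ≡ 17 ≡ 17 (mod 36)
Check: 17 × 17 = 289 ≡ 1 (mod 36) ✓

17⁻¹ ≡ 17 (mod 36)


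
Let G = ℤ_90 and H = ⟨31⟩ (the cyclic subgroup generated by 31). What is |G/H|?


|⟨31⟩| = n / gcd(31, 90) = 90 / 1 = 90
H is normal (ℤ_90 is abelian).
|G/H| = |G| / |H| = 90 / 90 = 1

|G/H| = 1


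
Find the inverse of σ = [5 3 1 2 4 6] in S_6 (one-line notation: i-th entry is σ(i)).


To find σ⁻¹, swap domain and range:
σ(1) = 5 → σ⁻¹(5) = 1
σ(2) = 3 → σ⁻¹(3) = 2
σ(3) = 1 → σ⁻¹(1) = 3
σ(4) = 2 → σ⁻¹(2) = 4
σ(5) = 4 → σ⁻¹(4) = 5
σ(6) = 6 → σ⁻¹(6) = 6

σ⁻¹ = [3 4 2 5 1 6]


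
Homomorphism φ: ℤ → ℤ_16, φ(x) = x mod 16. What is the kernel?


Kernel = preimage of identity
ker(φ) = {x ∈ ℤ : x ≡ 0 (mod 16)} = 16ℤ = {0, ±16, ±32, ...}

ker(φ) = 16ℤ


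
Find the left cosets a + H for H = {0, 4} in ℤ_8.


H = {0, 4}, |H| = 2
Number of cosets = |G|/|H| = 8/2 = 4
0 + H = {0, 4}
1 + H = {1, 5}
2 + H = {2, 6}
3 + H = {3, 7}

Cosets: 0+H={0,4}; 1+H={1,5}; 2+H={2,6}; 3+H={3,7}


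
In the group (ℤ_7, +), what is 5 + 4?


Operation: addition mod 7
5 + 4 = (a + b) mod 7 with a = 5, b = 4

5 + 4 = 2


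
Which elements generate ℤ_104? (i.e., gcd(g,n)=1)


g generates ℤ_n iff gcd(g,n) = 1
Prime factors of 104: 2, 13
Generators are g ∈ {1,...,103} not divisible by any of these primes.
Generators: {1, 3, 5, 7, 9, 11, 15, 17, 19, 21, 23, 25, 27, 29, 31, 33, 35, 37, 41, 43, 45, 47, 49, 51, 53, 55, 57, 59, 61, 63, 67, 69, 71, 73, 75, 77, 79, 81, 83, 85, 87, 89, 93, 95, 97, 99, 101, 103}
Number of generators = φ(104) = 48

Generators of ℤ_104 = {1, 3, 5, 7, 9, 11, 15, 17, 19, 21, 23, 25, 27, 29, 31, 33, 35, 37, 41, 43, 45, 47, 49, 51, 53, 55, 57, 59, 61, 63, 67, 69, 71, 73, 75, 77, 79, 81, 83, 85, 87, 89, 93, 95, 97, 99, 101, 103}


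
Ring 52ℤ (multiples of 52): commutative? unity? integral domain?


52ℤ is a commutative ring under +,× but has no multiplicative identity (1 ∉ 52ℤ); it has no zero divisors, but without unity it is not an integral domain
Commutative: Yes
Integral domain: No
Has unity: No

52ℤ (multiples of 52): Commutative=Yes, Unity=No


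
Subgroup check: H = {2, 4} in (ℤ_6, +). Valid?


Subgroup test for H = {2, 4} in (ℤ_6, +):
(1) 0 ∈ H? No
(2) Closure: for all a,b ∈ H, (a+b) mod 6 ∈ H? No  [counterexample: 2 + 4 = 0 ∉ H]
(3) Inverses: for all a ∈ H, -a mod 6 ∈ H? Yes

No, H is not a subgroup of ℤ_6


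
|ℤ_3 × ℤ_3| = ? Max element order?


|ℤ_3 × ℤ_3| = 3 × 3 = 9
Max element order = lcm(3,3) = 3
Cyclic? No (gcd=3)

|ℤ_3×ℤ_3| = 9, max element order = 3


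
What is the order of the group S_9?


|S_n| = n! (number of permutations of n symbols)
|S_9| = 9! = 362880

|S_9| = 362880


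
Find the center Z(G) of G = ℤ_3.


Z(G) = {g ∈ G | gx = xg for all x ∈ G}
ℤ_3 is abelian, so Z(G) = G

Z(ℤ_3) = ℤ_3


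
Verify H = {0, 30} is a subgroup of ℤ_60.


Subgroup test for H = {0, 30} in (ℤ_60, +):
(1) 0 ∈ H? Yes
(2) Closure: for all a,b ∈ H, (a+b) mod 60 ∈ H? Yes
(3) Inverses: for all a ∈ H, -a mod 60 ∈ H? Yes

Yes, H is a subgroup of ℤ_60


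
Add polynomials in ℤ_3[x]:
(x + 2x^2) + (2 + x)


Add coefficients mod 3:
x^0: 0 + 2 = 2 (mod 3)
x^1: 1 + 1 = 2 (mod 3)
x^2: 2 + 0 = 2 (mod 3)
Result: 2 + 2x + 2x^2

f + g = 2 + 2x + 2x^2


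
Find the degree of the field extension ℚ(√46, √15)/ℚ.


[ℚ(√46,√15):ℚ] = [ℚ(√46,√15):ℚ(√46)]·[ℚ(√46):ℚ] = 2·2 = 4

[ℚ(√46, √15)/ℚ] = 4


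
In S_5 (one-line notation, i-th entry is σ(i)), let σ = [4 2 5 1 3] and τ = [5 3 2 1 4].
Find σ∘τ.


σ∘τ: apply τ first, then σ
1 →τ 5 →σ 3
2 →τ 3 →σ 5
3 →τ 2 →σ 2
4 →τ 1 →σ 4
5 →τ 4 →σ 1

σ∘τ = [3 5 2 4 1]
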